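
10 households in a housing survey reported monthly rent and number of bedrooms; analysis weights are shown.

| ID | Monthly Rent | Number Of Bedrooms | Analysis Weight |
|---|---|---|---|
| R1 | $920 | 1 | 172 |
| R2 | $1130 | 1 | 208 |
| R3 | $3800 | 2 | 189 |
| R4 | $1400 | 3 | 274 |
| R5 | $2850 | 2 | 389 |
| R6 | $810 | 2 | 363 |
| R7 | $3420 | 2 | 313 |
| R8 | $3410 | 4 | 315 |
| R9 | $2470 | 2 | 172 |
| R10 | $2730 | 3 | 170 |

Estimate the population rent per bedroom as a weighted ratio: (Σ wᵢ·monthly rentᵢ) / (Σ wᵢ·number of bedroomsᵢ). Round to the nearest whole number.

1018

Σ wᵢ·y = 5931310
Σ wᵢ·x = 1×172 + 1×208 + 2×189 + 3×274 + 2×389 + 2×363 + 2×313 + 4×315 + 2×172 + 3×170
  = 172 + 208 + 378 + 822 + 778 + 726 + 626 + 1260 + 344 + 510 = 5824
Ratio = 5931310 / 5824 = 1018.4255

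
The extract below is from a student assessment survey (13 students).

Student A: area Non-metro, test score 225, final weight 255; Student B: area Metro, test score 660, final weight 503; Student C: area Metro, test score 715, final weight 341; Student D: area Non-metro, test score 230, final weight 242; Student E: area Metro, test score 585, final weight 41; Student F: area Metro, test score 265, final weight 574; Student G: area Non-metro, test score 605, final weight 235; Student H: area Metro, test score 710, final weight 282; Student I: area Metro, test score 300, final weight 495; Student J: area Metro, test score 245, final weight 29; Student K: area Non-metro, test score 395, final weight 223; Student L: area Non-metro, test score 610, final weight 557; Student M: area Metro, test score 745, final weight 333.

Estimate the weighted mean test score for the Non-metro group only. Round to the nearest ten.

Non-metro rows: A, D, G, K, L
Weighted sum = 225×255 + 230×242 + 605×235 + 395×223 + 610×557
  = 57375 + 55660 + 142175 + 88085 + 339770 = 683065
Sum of weights = 255 + 242 + 235 + 223 + 557 = 1512
Weighted mean = 683065 / 1512 = 451.76257

450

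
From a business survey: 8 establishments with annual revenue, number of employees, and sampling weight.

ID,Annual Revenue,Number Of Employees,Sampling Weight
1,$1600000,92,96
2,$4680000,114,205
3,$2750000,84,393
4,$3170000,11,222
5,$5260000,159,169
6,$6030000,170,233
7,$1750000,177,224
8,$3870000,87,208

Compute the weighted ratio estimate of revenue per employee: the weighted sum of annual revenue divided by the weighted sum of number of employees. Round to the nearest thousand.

33000

Σ wᵢ·y = 1600000×96 + 4680000×205 + 2750000×393 + 3170000×222 + 5260000×169 + 6030000×233 + 1750000×224 + 3870000×208
  = 153600000 + 959400000 + 1080750000 + 703740000 + 888940000 + 1404990000 + 392000000 + 804960000 = 6388380000
Σ wᵢ·x = 92×96 + 114×205 + 84×393 + 11×222 + 159×169 + 170×233 + 177×224 + 87×208
  = 8832 + 23370 + 33012 + 2442 + 26871 + 39610 + 39648 + 18096 = 191881
Ratio = 6388380000 / 191881 = 33293.448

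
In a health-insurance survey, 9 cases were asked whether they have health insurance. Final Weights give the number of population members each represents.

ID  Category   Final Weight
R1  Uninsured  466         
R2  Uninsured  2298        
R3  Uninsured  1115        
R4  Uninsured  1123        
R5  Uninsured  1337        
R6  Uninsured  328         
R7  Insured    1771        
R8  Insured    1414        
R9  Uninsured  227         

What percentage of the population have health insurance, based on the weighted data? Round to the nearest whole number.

32

Sum of weights for 'Insured' = 1771 + 1414 = 3185
Total weight = 466 + 2298 + 1115 + 1123 + 1337 + 328 + 1771 + 1414 + 227 = 10079
Weighted proportion = 3185 / 10079 = 0.31600357 → 31.600357%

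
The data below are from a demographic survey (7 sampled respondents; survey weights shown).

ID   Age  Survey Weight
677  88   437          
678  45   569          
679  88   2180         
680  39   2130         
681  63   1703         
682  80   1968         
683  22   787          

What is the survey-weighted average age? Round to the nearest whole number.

64

Weighted sum = 88×437 + 45×569 + 88×2180 + 39×2130 + 63×1703 + 80×1968 + 22×787
  = 621014
Sum of weights = 437 + 569 + 2180 + 2130 + 1703 + 1968 + 787 = 9774
Weighted mean = 621014 / 9774 = 63.537344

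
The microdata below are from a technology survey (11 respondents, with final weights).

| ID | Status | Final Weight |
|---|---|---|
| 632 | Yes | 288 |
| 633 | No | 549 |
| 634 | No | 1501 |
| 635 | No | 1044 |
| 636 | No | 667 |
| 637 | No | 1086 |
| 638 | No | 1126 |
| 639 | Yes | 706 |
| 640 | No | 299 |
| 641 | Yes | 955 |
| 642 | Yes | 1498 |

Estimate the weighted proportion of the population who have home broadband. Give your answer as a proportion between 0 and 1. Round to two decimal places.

Sum of weights for 'Yes' = 288 + 706 + 955 + 1498 = 3447
Total weight = 288 + 549 + 1501 + 1044 + 667 + 1086 + 1126 + 706 + 299 + 955 + 1498 = 9719
Weighted proportion = 3447 / 9719 = 0.35466612

0.35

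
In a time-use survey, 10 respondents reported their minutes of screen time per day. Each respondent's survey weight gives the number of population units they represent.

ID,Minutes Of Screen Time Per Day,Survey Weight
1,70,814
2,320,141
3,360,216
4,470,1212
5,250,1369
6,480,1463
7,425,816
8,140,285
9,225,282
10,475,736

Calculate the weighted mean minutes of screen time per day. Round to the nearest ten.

Weighted sum = 70×814 + 320×141 + 360×216 + 470×1212 + 250×1369 + 480×1463 + 425×816 + 140×285 + 225×282 + 475×736
  = 56980 + 45120 + 77760 + 569640 + 342250 + 702240 + 346800 + 39900 + 63450 + 349600 = 2593740
Sum of weights = 814 + 141 + 216 + 1212 + 1369 + 1463 + 816 + 285 + 282 + 736 = 7334
Weighted mean = 2593740 / 7334 = 353.65967

350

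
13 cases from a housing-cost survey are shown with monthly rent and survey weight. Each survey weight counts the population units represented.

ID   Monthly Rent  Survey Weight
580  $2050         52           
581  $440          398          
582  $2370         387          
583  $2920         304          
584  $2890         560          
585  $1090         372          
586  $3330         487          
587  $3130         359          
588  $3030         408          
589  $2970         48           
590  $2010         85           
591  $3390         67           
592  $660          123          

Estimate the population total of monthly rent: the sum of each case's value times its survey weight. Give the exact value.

8713810

Weighted total = 8713810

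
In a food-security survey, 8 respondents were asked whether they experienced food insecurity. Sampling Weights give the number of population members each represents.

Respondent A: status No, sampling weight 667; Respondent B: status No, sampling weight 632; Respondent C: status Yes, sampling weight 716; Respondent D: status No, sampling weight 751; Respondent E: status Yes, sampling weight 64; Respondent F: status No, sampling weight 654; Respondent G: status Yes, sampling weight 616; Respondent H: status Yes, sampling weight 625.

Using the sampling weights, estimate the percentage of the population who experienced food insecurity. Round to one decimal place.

42.8

Sum of weights for 'Yes' = 716 + 64 + 616 + 625 = 2021
Total weight = 667 + 632 + 716 + 751 + 64 + 654 + 616 + 625 = 4725
Weighted proportion = 2021 / 4725 = 0.42772487 → 42.772487%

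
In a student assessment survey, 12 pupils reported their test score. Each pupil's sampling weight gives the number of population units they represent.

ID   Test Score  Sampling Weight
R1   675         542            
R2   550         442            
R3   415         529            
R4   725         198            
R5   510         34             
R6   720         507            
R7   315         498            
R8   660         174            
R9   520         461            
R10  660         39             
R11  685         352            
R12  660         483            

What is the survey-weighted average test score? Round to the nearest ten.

580

Weighted sum = 2451485
Sum of weights = 542 + 442 + 529 + 198 + 34 + 507 + 498 + 174 + 461 + 39 + 352 + 483 = 4259
Weighted mean = 2451485 / 4259 = 575.60108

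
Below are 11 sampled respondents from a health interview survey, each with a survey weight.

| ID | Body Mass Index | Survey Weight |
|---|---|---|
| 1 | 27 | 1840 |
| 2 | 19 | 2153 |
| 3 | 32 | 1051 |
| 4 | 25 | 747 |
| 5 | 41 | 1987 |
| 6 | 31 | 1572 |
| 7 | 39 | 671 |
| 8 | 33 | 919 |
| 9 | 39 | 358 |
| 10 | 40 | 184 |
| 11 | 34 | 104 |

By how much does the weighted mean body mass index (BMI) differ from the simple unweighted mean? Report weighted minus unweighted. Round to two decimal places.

-2.13

Unweighted sum = 27 + 19 + 32 + 25 + 41 + 31 + 39 + 33 + 39 + 40 + 34 = 360
Unweighted mean = 360 / 11 = 32.727273
Weighted sum = 27×1840 + 19×2153 + 32×1051 + 25×747 + 41×1987 + 31×1572 + 39×671 + 33×919 + 39×358 + 40×184 + 34×104
  = 49680 + 40907 + 33632 + 18675 + 81467 + 48732 + 26169 + 30327 + 13962 + 7360 + 3536 = 354447
Sum of weights = 1840 + 2153 + 1051 + 747 + 1987 + 1572 + 671 + 919 + 358 + 184 + 104 = 11586
Weighted mean = 354447 / 11586 = 30.592698
Difference (weighted minus unweighted) = -2.1345746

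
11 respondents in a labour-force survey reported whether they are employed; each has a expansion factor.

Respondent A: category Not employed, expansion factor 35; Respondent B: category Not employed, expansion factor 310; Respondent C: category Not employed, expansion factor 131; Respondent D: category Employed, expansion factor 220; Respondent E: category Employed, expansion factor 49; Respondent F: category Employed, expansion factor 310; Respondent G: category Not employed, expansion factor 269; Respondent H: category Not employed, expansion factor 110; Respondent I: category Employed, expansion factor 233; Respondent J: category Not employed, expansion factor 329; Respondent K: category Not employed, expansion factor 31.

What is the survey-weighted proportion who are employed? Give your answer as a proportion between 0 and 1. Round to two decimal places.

0.40

Sum of weights for 'Employed' = 220 + 49 + 310 + 233 = 812
Total weight = 35 + 310 + 131 + 220 + 49 + 310 + 269 + 110 + 233 + 329 + 31 = 2027
Weighted proportion = 812 / 2027 = 0.40059201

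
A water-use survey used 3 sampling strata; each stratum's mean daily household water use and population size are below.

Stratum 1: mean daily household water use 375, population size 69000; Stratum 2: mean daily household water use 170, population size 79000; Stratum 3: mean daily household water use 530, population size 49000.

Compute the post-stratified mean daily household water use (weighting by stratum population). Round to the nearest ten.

330

Σ Nₕ·x̄ₕ = 65275000
Σ Nₕ = 69000 + 79000 + 49000 = 197000
Overall mean = 65275000 / 197000 = 331.34518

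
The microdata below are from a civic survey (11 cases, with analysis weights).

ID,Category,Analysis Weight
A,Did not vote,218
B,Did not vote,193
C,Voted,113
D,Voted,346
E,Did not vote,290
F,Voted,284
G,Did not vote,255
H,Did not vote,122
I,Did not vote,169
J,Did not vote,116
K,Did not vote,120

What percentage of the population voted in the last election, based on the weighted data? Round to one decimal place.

33.4

Sum of weights for 'Voted' = 113 + 346 + 284 = 743
Total weight = 2226
Weighted proportion = 743 / 2226 = 0.33378257 → 33.378257%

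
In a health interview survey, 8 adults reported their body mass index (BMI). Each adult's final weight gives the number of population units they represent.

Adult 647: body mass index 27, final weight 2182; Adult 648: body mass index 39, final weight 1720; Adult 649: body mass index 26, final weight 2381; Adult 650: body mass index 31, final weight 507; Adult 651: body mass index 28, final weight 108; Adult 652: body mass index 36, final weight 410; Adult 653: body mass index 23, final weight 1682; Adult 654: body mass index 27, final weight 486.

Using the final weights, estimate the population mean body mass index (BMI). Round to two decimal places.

28.83

Weighted sum = 27×2182 + 39×1720 + 26×2381 + 31×507 + 28×108 + 36×410 + 23×1682 + 27×486
  = 58914 + 67080 + 61906 + 15717 + 3024 + 14760 + 38686 + 13122 = 273209
Sum of weights = 9476
Weighted mean = 273209 / 9476 = 28.83168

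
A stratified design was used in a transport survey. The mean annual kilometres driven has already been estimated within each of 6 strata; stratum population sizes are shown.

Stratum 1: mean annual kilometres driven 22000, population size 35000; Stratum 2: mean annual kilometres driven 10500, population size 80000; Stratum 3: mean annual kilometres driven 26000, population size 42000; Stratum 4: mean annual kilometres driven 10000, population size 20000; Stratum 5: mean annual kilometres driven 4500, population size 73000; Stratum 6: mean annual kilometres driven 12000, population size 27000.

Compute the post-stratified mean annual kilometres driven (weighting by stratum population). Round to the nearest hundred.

Σ Nₕ·x̄ₕ = 3554500000
Σ Nₕ = 35000 + 80000 + 42000 + 20000 + 73000 + 27000 = 277000
Overall mean = 3554500000 / 277000 = 12832.13

12800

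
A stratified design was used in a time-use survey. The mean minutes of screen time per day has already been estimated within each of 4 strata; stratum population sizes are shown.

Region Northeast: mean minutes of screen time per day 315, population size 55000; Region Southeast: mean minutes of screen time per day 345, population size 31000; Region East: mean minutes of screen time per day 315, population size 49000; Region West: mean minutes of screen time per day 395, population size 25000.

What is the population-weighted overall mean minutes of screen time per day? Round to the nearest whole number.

333

Σ Nₕ·x̄ₕ = 53330000
Σ Nₕ = 55000 + 31000 + 49000 + 25000 = 160000
Overall mean = 53330000 / 160000 = 333.3125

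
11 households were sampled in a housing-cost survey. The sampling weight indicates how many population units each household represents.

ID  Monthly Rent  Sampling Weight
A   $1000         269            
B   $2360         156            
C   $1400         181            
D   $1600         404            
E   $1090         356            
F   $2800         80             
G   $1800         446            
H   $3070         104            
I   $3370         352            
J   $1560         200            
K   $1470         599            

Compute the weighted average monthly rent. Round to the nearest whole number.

Weighted sum = 5649850
Sum of weights = 269 + 156 + 181 + 404 + 356 + 80 + 446 + 104 + 352 + 200 + 599 = 3147
Weighted mean = 5649850 / 3147 = 1795.313

1795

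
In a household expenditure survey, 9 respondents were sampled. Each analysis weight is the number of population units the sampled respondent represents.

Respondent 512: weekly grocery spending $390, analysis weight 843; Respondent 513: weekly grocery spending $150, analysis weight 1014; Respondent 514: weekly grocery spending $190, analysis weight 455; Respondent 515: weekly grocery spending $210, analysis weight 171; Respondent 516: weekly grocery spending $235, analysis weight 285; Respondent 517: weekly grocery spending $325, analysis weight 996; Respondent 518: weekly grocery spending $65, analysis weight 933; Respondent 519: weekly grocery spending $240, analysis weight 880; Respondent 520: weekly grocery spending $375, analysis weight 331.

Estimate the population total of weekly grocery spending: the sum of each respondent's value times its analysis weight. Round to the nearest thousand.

Weighted total = 390×843 + 150×1014 + 190×455 + 210×171 + 235×285 + 325×996 + 65×933 + 240×880 + 375×331
  = 328770 + 152100 + 86450 + 35910 + 66975 + 323700 + 60645 + 211200 + 124125 = 1389875

1390000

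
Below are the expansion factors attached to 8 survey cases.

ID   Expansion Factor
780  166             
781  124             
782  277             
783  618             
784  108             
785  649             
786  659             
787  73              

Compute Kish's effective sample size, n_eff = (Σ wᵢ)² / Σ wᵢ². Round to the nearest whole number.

5

Σ wᵢ = 166 + 124 + 277 + 618 + 108 + 649 + 659 + 73 = 2674
Σ wᵢ² = 27556 + 15376 + 76729 + 381924 + 11664 + 421201 + 434281 + 5329 = 1374060
n_eff = 2674² / 1374060 = 7150276 / 1374060 = 5.2037582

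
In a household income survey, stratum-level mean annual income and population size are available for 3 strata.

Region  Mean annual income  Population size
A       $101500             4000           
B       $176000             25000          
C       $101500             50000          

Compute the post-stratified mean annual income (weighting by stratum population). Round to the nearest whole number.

125076

Σ Nₕ·x̄ₕ = 101500×4000 + 176000×25000 + 101500×50000
  = 9881000000
Σ Nₕ = 4000 + 25000 + 50000 = 79000
Overall mean = 9881000000 / 79000 = 125075.95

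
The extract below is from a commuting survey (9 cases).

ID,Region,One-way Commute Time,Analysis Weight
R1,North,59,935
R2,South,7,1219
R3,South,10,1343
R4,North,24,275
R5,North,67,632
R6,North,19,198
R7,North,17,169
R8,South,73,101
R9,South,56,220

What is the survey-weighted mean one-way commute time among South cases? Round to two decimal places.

14.45

South rows: R2, R3, R8, R9
Weighted sum = 41656
Sum of weights = 1219 + 1343 + 101 + 220 = 2883
Weighted mean = 41656 / 2883 = 14.448838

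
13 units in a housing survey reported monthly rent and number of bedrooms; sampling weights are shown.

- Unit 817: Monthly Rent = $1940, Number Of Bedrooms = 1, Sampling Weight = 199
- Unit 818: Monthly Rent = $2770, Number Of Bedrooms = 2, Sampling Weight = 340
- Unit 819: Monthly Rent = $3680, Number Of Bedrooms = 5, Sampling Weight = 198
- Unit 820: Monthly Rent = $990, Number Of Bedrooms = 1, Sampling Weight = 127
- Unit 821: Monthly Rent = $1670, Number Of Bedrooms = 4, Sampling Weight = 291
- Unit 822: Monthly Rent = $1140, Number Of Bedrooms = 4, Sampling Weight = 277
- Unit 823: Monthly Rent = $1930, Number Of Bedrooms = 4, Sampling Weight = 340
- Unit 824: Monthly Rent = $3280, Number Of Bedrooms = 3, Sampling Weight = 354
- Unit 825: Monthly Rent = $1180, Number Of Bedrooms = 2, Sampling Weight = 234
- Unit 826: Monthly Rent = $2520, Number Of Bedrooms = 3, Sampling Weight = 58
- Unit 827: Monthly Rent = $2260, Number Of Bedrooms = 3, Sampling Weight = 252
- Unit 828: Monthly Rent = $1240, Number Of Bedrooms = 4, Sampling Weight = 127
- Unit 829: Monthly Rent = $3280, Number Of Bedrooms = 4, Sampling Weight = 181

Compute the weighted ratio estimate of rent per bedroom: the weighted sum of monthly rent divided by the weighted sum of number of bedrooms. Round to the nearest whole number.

Σ wᵢ·y = 6544260
Σ wᵢ·x = 9320
Ratio = 6544260 / 9320 = 702.17382

702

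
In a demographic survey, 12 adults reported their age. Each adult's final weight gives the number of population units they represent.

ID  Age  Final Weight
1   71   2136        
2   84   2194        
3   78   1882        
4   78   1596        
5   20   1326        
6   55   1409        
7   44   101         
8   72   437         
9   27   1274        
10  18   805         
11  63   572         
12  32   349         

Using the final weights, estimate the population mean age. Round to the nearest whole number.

60

Weighted sum = 71×2136 + 84×2194 + 78×1882 + 78×1596 + 20×1326 + 55×1409 + 44×101 + 72×437 + 27×1274 + 18×805 + 63×572 + 32×349
  = 151656 + 184296 + 146796 + 124488 + 26520 + 77495 + 4444 + 31464 + 34398 + 14490 + 36036 + 11168 = 843251
Sum of weights = 2136 + 2194 + 1882 + 1596 + 1326 + 1409 + 101 + 437 + 1274 + 805 + 572 + 349 = 14081
Weighted mean = 843251 / 14081 = 59.885733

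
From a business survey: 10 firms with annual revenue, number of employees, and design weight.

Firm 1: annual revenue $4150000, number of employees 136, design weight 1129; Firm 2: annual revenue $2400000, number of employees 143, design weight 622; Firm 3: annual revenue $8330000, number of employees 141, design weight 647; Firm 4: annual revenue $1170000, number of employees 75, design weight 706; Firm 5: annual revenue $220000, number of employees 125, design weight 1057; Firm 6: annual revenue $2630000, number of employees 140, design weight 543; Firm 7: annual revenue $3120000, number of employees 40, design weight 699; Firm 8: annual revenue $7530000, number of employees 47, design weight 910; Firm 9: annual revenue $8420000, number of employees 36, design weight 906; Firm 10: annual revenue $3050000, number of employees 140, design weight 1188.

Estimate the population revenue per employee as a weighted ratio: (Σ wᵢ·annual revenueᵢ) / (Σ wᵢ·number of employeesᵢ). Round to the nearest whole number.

Σ wᵢ·y = 34339410000
Σ wᵢ·x = 136×1129 + 143×622 + 141×647 + 75×706 + 125×1057 + 140×543 + 40×699 + 47×910 + 36×906 + 140×1188
  = 153544 + 88946 + 91227 + 52950 + 132125 + 76020 + 27960 + 42770 + 32616 + 166320 = 864478
Ratio = 34339410000 / 864478 = 39722.711

39723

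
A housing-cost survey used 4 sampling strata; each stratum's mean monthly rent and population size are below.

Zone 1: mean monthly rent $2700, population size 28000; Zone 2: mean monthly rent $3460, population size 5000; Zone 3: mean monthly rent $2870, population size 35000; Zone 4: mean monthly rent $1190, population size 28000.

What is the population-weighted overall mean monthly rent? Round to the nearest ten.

2360

Σ Nₕ·x̄ₕ = 2700×28000 + 3460×5000 + 2870×35000 + 1190×28000
  = 226670000
Σ Nₕ = 28000 + 5000 + 35000 + 28000 = 96000
Overall mean = 226670000 / 96000 = 2361.1458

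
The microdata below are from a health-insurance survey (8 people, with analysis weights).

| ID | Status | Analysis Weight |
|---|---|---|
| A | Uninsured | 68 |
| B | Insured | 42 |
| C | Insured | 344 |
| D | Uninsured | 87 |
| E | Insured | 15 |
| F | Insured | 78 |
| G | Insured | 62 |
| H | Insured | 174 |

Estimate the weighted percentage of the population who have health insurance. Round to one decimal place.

Sum of weights for 'Insured' = 42 + 344 + 15 + 78 + 62 + 174 = 715
Total weight = 870
Weighted proportion = 715 / 870 = 0.82183908 → 82.183908%

82.2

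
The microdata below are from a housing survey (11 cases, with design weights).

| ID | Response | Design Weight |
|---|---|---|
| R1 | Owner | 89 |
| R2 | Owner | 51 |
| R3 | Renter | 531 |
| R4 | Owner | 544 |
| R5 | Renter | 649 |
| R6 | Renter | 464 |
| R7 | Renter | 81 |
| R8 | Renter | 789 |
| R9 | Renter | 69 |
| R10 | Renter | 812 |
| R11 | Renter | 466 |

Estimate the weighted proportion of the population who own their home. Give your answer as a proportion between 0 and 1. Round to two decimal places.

Sum of weights for 'Owner' = 89 + 51 + 544 = 684
Total weight = 89 + 51 + 531 + 544 + 649 + 464 + 81 + 789 + 69 + 812 + 466 = 4545
Weighted proportion = 684 / 4545 = 0.15049505

0.15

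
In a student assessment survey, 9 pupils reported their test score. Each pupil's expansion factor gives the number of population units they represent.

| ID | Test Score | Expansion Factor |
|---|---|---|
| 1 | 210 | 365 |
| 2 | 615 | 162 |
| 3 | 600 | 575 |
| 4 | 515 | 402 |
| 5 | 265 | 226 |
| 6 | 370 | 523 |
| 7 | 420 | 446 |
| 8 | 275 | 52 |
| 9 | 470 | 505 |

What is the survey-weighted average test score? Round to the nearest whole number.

436

Weighted sum = 210×365 + 615×162 + 600×575 + 515×402 + 265×226 + 370×523 + 420×446 + 275×52 + 470×505
  = 1420680
Sum of weights = 365 + 162 + 575 + 402 + 226 + 523 + 446 + 52 + 505 = 3256
Weighted mean = 1420680 / 3256 = 436.32678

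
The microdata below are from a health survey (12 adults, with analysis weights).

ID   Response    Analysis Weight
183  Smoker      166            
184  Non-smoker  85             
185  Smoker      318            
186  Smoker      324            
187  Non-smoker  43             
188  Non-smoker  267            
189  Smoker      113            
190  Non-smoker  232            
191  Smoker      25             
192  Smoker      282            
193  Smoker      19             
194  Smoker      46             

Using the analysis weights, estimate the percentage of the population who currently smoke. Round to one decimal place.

67.3

Sum of weights for 'Smoker' = 166 + 318 + 324 + 113 + 25 + 282 + 19 + 46 = 1293
Total weight = 166 + 85 + 318 + 324 + 43 + 267 + 113 + 232 + 25 + 282 + 19 + 46 = 1920
Weighted proportion = 1293 / 1920 = 0.6734375 → 67.34375%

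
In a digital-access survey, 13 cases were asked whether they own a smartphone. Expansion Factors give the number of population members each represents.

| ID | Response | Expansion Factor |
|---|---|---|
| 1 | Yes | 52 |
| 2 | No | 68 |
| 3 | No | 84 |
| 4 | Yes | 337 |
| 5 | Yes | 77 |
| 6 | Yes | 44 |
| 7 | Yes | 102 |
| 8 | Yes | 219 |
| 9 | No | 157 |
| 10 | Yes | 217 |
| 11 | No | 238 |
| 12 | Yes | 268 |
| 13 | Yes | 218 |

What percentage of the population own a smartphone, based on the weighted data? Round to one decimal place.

73.7

Sum of weights for 'Yes' = 52 + 337 + 77 + 44 + 102 + 219 + 217 + 268 + 218 = 1534
Total weight = 2081
Weighted proportion = 1534 / 2081 = 0.7371456 → 73.71456%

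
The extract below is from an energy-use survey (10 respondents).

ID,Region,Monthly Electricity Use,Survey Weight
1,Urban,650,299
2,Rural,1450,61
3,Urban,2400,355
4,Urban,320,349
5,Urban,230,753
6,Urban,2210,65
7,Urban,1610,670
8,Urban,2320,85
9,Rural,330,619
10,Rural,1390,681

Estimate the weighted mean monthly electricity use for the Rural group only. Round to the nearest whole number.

911

Rural rows: 2, 9, 10
Weighted sum = 1450×61 + 330×619 + 1390×681
  = 88450 + 204270 + 946590 = 1239310
Sum of weights = 61 + 619 + 681 = 1361
Weighted mean = 1239310 / 1361 = 910.5878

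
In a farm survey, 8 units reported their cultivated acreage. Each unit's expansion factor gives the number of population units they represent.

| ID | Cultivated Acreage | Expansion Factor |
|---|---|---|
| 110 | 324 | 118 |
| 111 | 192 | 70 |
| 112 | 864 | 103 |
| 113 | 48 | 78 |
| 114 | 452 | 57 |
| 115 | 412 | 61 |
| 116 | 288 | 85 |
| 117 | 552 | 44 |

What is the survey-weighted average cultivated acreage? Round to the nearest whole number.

396

Weighted sum = 324×118 + 192×70 + 864×103 + 48×78 + 452×57 + 412×61 + 288×85 + 552×44
  = 38232 + 13440 + 88992 + 3744 + 25764 + 25132 + 24480 + 24288 = 244072
Sum of weights = 118 + 70 + 103 + 78 + 57 + 61 + 85 + 44 = 616
Weighted mean = 244072 / 616 = 396.22078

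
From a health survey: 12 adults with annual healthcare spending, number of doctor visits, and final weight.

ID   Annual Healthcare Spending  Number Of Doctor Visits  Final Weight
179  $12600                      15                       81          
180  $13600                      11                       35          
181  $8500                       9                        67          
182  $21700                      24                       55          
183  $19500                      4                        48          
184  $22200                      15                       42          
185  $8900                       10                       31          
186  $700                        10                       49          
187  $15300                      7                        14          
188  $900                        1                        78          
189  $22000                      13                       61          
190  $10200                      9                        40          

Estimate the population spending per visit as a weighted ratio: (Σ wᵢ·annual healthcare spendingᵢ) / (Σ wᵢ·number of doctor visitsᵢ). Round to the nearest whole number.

Σ wᵢ·y = 12600×81 + 13600×35 + 8500×67 + 21700×55 + 19500×48 + 22200×42 + 8900×31 + 700×49 + 15300×14 + 900×78 + 22000×61 + 10200×40
  = 1020600 + 476000 + 569500 + 1193500 + 936000 + 932400 + 275900 + 34300 + 214200 + 70200 + 1342000 + 408000 = 7472600
Σ wᵢ·x = 15×81 + 11×35 + 9×67 + 24×55 + 4×48 + 15×42 + 10×31 + 10×49 + 7×14 + 1×78 + 13×61 + 9×40
  = 1215 + 385 + 603 + 1320 + 192 + 630 + 310 + 490 + 98 + 78 + 793 + 360 = 6474
Ratio = 7472600 / 6474 = 1154.2478

1154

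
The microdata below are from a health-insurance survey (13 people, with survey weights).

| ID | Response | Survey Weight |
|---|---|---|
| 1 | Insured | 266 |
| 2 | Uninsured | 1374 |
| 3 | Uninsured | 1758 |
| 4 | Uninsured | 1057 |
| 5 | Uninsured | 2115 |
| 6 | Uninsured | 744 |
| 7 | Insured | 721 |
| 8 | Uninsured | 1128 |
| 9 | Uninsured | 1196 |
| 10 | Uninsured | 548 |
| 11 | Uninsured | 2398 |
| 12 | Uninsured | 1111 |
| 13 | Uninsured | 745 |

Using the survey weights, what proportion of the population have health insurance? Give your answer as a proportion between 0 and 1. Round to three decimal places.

0.065

Sum of weights for 'Insured' = 266 + 721 = 987
Total weight = 15161
Weighted proportion = 987 / 15161 = 0.065101247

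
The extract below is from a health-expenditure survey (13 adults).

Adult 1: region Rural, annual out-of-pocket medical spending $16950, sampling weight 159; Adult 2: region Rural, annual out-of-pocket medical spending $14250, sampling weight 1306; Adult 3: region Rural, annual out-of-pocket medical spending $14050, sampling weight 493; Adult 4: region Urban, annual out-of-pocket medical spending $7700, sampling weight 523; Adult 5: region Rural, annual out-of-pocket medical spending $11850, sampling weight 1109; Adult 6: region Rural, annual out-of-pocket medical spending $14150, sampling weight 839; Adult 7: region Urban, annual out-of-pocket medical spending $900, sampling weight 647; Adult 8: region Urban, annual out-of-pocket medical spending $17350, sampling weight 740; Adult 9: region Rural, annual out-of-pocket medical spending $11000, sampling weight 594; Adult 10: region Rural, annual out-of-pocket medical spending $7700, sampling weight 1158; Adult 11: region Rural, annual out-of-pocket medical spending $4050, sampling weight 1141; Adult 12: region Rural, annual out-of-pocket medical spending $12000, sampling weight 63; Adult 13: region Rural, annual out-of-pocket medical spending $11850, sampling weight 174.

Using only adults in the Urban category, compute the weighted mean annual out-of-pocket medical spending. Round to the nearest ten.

Urban rows: 4, 7, 8
Weighted sum = 7700×523 + 900×647 + 17350×740
  = 4027100 + 582300 + 12839000 = 17448400
Sum of weights = 523 + 647 + 740 = 1910
Weighted mean = 17448400 / 1910 = 9135.288

9140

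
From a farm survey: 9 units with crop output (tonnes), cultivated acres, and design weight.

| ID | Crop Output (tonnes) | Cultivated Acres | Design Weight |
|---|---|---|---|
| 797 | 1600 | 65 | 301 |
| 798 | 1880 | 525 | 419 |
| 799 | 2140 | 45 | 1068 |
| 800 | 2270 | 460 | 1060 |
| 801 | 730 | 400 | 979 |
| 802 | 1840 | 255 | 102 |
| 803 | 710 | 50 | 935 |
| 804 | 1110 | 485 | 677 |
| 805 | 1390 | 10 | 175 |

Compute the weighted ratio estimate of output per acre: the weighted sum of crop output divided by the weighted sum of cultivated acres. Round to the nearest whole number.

5

Σ wᵢ·y = 1600×301 + 1880×419 + 2140×1068 + 2270×1060 + 730×979 + 1840×102 + 710×935 + 1110×677 + 1390×175
  = 481600 + 787720 + 2285520 + 2406200 + 714670 + 187680 + 663850 + 751470 + 243250 = 8521960
Σ wᵢ·x = 65×301 + 525×419 + 45×1068 + 460×1060 + 400×979 + 255×102 + 50×935 + 485×677 + 10×175
  = 19565 + 219975 + 48060 + 487600 + 391600 + 26010 + 46750 + 328345 + 1750 = 1569655
Ratio = 8521960 / 1569655 = 5.429193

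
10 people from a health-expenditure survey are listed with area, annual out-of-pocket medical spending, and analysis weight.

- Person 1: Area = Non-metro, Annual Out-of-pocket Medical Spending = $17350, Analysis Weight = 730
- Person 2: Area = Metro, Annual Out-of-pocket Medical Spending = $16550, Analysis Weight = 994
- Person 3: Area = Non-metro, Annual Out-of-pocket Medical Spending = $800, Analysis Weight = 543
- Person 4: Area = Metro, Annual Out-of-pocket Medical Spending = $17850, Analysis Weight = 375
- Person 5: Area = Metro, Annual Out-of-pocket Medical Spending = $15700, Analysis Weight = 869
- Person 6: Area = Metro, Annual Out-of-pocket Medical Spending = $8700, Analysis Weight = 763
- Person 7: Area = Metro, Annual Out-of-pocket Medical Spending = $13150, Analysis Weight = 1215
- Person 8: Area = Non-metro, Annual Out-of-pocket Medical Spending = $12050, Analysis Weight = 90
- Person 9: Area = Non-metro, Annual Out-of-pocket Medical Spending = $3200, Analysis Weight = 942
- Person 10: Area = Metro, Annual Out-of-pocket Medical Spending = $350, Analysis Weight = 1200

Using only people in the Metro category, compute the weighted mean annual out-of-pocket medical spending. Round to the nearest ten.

Metro rows: 2, 4, 5, 6, 7, 10
Weighted sum = 59823100
Sum of weights = 994 + 375 + 869 + 763 + 1215 + 1200 = 5416
Weighted mean = 59823100 / 5416 = 11045.624

11050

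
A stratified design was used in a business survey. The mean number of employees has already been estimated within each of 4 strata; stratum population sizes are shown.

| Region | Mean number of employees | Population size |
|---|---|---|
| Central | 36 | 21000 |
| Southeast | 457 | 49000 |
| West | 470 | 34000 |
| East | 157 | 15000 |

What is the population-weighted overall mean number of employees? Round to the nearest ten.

Σ Nₕ·x̄ₕ = 36×21000 + 457×49000 + 470×34000 + 157×15000
  = 756000 + 22393000 + 15980000 + 2355000 = 41484000
Σ Nₕ = 21000 + 49000 + 34000 + 15000 = 119000
Overall mean = 41484000 / 119000 = 348.60504

350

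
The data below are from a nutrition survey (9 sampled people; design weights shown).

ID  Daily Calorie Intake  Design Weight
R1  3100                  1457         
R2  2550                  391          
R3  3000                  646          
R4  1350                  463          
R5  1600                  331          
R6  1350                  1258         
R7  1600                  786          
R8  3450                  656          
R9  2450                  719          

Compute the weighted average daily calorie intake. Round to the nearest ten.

2320

Weighted sum = 3100×1457 + 2550×391 + 3000×646 + 1350×463 + 1600×331 + 1350×1258 + 1600×786 + 3450×656 + 2450×719
  = 15587050
Sum of weights = 1457 + 391 + 646 + 463 + 331 + 1258 + 786 + 656 + 719 = 6707
Weighted mean = 15587050 / 6707 = 2323.9973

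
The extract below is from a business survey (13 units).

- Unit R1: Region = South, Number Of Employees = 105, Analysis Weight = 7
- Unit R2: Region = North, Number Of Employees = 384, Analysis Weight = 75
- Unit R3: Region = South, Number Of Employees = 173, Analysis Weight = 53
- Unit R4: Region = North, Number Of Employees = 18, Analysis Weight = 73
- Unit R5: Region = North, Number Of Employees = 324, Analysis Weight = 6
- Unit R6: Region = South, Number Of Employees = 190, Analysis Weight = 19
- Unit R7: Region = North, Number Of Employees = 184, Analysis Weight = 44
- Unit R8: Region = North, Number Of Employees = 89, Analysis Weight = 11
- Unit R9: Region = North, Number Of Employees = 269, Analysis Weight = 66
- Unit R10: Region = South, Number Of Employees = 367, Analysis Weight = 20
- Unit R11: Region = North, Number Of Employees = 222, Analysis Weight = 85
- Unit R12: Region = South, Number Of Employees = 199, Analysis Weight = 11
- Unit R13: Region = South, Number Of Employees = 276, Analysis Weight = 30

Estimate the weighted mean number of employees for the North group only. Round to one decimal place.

North rows: R2, R4, R5, R7, R8, R9, R11
Weighted sum = 77757
Sum of weights = 75 + 73 + 6 + 44 + 11 + 66 + 85 = 360
Weighted mean = 77757 / 360 = 215.99167

216.0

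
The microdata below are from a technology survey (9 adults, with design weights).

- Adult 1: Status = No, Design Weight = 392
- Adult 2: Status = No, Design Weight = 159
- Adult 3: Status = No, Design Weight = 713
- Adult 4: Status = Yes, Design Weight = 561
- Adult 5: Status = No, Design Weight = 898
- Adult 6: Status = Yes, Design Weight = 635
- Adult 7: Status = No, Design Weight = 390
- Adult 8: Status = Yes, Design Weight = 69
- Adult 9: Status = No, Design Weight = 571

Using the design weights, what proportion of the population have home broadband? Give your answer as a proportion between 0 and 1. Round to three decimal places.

Sum of weights for 'Yes' = 561 + 635 + 69 = 1265
Total weight = 392 + 159 + 713 + 561 + 898 + 635 + 390 + 69 + 571 = 4388
Weighted proportion = 1265 / 4388 = 0.28828624

0.288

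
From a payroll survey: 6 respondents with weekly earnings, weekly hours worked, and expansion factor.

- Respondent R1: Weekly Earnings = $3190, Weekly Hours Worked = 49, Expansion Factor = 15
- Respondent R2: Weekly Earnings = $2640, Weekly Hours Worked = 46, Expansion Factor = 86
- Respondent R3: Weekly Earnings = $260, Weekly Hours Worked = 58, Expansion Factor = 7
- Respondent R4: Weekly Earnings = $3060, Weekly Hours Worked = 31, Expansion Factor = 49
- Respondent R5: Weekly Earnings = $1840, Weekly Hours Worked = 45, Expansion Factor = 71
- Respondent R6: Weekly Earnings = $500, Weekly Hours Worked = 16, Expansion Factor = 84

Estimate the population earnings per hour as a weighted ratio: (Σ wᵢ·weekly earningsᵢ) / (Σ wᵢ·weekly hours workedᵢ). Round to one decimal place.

Σ wᵢ·y = 599290
Σ wᵢ·x = 49×15 + 46×86 + 58×7 + 31×49 + 45×71 + 16×84
  = 735 + 3956 + 406 + 1519 + 3195 + 1344 = 11155
Ratio = 599290 / 11155 = 53.723891

53.7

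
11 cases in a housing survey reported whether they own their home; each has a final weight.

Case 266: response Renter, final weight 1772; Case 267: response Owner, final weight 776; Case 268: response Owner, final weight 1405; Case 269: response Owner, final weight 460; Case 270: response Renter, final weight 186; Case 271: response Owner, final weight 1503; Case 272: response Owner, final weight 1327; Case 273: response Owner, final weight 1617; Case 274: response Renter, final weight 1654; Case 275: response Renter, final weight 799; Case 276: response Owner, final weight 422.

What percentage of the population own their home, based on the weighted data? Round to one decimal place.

63.0

Sum of weights for 'Owner' = 776 + 1405 + 460 + 1503 + 1327 + 1617 + 422 = 7510
Total weight = 11921
Weighted proportion = 7510 / 11921 = 0.62998071 → 62.998071%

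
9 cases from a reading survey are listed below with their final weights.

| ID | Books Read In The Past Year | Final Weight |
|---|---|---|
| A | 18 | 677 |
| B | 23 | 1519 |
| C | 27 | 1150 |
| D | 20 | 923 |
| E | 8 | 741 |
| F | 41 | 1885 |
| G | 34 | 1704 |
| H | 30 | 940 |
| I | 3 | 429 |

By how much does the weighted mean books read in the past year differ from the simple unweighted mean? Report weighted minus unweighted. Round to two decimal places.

4.15

Unweighted sum = 18 + 23 + 27 + 20 + 8 + 41 + 34 + 30 + 3 = 204
Unweighted mean = 204 / 9 = 22.666667
Weighted sum = 18×677 + 23×1519 + 27×1150 + 20×923 + 8×741 + 41×1885 + 34×1704 + 30×940 + 3×429
  = 12186 + 34937 + 31050 + 18460 + 5928 + 77285 + 57936 + 28200 + 1287 = 267269
Sum of weights = 677 + 1519 + 1150 + 923 + 741 + 1885 + 1704 + 940 + 429 = 9968
Weighted mean = 267269 / 9968 = 26.812701
Difference (weighted minus unweighted) = 4.146034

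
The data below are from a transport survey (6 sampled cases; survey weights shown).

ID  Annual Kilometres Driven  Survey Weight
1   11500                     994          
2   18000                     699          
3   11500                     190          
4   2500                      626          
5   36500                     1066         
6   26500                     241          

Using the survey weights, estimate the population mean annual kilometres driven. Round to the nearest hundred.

19100

Weighted sum = 11500×994 + 18000×699 + 11500×190 + 2500×626 + 36500×1066 + 26500×241
  = 73058500
Sum of weights = 994 + 699 + 190 + 626 + 1066 + 241 = 3816
Weighted mean = 73058500 / 3816 = 19145.309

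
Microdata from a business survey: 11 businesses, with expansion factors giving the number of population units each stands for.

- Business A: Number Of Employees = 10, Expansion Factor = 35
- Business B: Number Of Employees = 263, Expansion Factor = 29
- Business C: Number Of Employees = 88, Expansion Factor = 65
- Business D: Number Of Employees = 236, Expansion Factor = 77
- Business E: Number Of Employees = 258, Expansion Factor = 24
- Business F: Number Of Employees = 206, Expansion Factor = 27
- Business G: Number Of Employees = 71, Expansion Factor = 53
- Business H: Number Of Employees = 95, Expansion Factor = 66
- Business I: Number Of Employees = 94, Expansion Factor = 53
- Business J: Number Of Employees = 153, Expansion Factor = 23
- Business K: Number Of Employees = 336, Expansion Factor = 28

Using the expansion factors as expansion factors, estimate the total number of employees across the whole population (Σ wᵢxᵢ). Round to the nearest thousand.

72000

Weighted total = 10×35 + 263×29 + 88×65 + 236×77 + 258×24 + 206×27 + 71×53 + 95×66 + 94×53 + 153×23 + 336×28
  = 71565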